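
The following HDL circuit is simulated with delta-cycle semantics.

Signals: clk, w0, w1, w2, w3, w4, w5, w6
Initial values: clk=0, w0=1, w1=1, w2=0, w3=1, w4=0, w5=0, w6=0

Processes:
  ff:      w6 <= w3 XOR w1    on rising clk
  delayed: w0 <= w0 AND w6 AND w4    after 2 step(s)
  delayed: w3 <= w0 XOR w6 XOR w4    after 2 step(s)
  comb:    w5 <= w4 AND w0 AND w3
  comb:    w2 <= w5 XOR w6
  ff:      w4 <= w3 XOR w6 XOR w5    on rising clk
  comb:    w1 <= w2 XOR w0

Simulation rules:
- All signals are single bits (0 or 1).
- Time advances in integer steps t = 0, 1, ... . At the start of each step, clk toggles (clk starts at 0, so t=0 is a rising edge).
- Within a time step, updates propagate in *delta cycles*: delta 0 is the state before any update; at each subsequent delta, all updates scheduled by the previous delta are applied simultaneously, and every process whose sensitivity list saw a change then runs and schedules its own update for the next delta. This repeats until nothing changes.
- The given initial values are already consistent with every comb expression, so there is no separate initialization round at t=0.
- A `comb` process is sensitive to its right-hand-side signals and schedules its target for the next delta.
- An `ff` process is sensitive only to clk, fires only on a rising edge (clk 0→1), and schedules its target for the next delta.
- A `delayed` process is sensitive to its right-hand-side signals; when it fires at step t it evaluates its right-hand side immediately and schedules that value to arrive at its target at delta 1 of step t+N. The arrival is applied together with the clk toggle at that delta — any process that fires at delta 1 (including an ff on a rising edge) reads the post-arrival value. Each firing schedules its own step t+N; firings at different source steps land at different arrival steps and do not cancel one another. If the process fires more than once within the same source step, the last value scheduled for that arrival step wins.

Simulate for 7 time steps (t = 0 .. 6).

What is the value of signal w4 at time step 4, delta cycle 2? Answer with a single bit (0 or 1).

1

t=0 Δ0: w3=1 w4=0 w5=0 clk=0 w1=1 w2=0 w6=0 w0=1
  Δ1: clk:0→1
  Δ2: w4:0→1
  Δ3: w5:0→1
  Δ4: w2:0→1
  Δ5: w1:1→0
  (5Δ to stable)
t=1 Δ0: w3=1 w4=1 w5=1 clk=1 w1=0 w2=1 w6=0 w0=1
  Δ1: clk:1→0
  (1Δ to stable)
t=2 Δ0: w3=1 w4=1 w5=1 clk=0 w1=0 w2=1 w6=0 w0=1
  Δ1: w3:1→0, clk:0→1, w0:1→0
  Δ2: w5:1→0, w1:0→1
  Δ3: w2:1→0
  Δ4: w1:1→0
  (4Δ to stable)
t=3 Δ0: w3=0 w4=1 w5=0 clk=1 w1=0 w2=0 w6=0 w0=0
  Δ1: clk:1→0
  (1Δ to stable)
t=4 Δ0: w3=0 w4=1 w5=0 clk=0 w1=0 w2=0 w6=0 w0=0
  Δ1: w3:0→1, clk:0→1
  Δ2: w6:0→1
  Δ3: w2:0→1
  Δ4: w1:0→1
  (4Δ to stable)
t=5 Δ0: w3=1 w4=1 w5=0 clk=1 w1=1 w2=1 w6=1 w0=0
  Δ1: clk:1→0
  (1Δ to stable)
t=6 Δ0: w3=1 w4=1 w5=0 clk=0 w1=1 w2=1 w6=1 w0=0
  Δ1: w3:1→0, clk:0→1
  (1Δ to stable)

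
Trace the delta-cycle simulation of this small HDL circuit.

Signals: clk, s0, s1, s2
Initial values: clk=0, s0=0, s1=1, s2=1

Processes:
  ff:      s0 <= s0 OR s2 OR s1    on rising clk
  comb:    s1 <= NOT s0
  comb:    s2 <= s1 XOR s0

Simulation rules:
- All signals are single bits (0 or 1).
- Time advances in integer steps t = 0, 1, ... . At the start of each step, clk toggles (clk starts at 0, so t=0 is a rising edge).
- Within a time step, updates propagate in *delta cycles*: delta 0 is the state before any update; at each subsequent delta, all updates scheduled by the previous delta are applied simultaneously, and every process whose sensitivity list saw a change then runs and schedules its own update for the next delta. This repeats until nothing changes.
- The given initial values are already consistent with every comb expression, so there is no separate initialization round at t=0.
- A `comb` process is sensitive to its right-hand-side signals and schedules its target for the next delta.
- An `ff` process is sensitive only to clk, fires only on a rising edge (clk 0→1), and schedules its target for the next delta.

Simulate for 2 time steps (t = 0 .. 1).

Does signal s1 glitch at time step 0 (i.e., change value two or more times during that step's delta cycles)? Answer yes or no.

no

[bits: s2,s0,s1,clk]
t=0: Δ0=1010 Δ1=1011 Δ2=1111 Δ3=0101 Δ4=1101 | 4Δ
t=1: Δ0=1101 Δ1=1100 | 1Δ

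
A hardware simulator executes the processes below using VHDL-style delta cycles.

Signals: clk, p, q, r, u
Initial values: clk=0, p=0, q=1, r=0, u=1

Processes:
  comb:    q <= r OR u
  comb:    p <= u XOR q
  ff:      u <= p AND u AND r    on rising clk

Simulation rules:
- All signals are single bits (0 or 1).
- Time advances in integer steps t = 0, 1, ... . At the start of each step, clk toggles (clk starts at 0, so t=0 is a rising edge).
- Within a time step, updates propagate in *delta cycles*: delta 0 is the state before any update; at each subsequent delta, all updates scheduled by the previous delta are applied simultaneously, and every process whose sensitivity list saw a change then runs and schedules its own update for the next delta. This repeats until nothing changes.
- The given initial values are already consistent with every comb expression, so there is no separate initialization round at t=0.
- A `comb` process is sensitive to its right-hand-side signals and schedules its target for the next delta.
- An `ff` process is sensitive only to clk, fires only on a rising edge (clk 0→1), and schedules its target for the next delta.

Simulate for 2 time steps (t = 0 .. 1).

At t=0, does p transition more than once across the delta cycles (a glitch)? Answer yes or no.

t0.Δ0 q=1 u=1 p=0 r=0 clk=0
t0.Δ1 q=1 u=1 p=0 r=0 clk=1
t0.Δ2 q=1 u=0 p=0 r=0 clk=1
t0.Δ3 q=0 u=0 p=1 r=0 clk=1
t0.Δ4 q=0 u=0 p=0 r=0 clk=1
t1.Δ0 q=0 u=0 p=0 r=0 clk=1
t1.Δ1 q=0 u=0 p=0 r=0 clk=0

yes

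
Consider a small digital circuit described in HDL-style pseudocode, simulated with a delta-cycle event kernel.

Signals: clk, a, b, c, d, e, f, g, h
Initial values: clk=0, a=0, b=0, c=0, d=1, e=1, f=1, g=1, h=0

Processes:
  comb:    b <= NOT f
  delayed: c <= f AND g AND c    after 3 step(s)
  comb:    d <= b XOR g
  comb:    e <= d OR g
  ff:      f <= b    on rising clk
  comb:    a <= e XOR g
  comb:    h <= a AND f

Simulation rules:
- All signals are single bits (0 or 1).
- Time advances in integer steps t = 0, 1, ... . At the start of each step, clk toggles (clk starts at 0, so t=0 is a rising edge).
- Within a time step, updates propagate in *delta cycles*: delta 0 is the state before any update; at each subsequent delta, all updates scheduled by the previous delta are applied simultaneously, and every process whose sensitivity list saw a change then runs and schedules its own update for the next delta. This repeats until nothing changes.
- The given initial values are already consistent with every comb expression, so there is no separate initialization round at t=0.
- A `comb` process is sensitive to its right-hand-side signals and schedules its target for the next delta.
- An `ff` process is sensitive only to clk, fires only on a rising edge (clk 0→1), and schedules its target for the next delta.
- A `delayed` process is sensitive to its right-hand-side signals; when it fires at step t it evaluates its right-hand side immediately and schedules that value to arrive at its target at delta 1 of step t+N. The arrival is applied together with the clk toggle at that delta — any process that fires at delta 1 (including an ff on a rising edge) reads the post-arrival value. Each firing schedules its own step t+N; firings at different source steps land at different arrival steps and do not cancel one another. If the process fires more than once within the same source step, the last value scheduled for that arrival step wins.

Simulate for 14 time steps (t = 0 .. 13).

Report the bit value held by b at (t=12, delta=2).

[bits: c,e,b,g,a,clk,h,f,d]
t=0: Δ0=010100011 Δ1=010101011 Δ2=010101001 Δ3=011101001 Δ4=011101000 | 4Δ
t=1: Δ0=011101000 Δ1=011100000 | 1Δ
t=2: Δ0=011100000 Δ1=011101000 Δ2=011101010 Δ3=010101010 Δ4=010101011 | 4Δ
t=3: Δ0=010101011 Δ1=010100011 | 1Δ
t=4: Δ0=010100011 Δ1=010101011 Δ2=010101001 Δ3=011101001 Δ4=011101000 | 4Δ
t=5: Δ0=011101000 Δ1=011100000 | 1Δ
t=6: Δ0=011100000 Δ1=011101000 Δ2=011101010 Δ3=010101010 Δ4=010101011 | 4Δ
t=7: Δ0=010101011 Δ1=010100011 | 1Δ
t=8: Δ0=010100011 Δ1=010101011 Δ2=010101001 Δ3=011101001 Δ4=011101000 | 4Δ
t=9: Δ0=011101000 Δ1=011100000 | 1Δ
t=10: Δ0=011100000 Δ1=011101000 Δ2=011101010 Δ3=010101010 Δ4=010101011 | 4Δ
t=11: Δ0=010101011 Δ1=010100011 | 1Δ
t=12: Δ0=010100011 Δ1=010101011 Δ2=010101001 Δ3=011101001 Δ4=011101000 | 4Δ
t=13: Δ0=011101000 Δ1=011100000 | 1Δ

0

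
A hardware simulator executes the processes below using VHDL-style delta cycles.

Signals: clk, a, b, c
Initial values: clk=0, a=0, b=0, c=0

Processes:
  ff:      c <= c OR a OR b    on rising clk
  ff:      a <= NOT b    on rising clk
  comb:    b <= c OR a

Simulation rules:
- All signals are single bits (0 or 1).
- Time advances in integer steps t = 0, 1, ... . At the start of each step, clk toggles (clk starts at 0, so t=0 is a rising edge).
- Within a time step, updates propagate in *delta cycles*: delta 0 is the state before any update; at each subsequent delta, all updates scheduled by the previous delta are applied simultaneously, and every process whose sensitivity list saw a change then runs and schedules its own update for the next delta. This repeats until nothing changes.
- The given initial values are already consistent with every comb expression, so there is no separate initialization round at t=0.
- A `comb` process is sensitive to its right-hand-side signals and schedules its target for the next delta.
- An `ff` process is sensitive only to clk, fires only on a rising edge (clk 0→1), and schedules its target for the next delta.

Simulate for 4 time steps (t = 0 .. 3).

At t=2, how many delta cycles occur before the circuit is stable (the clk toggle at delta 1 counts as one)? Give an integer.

2

[bits: a,clk,c,b]
t=0: Δ0=0000 Δ1=0100 Δ2=1100 Δ3=1101 | 3Δ
t=1: Δ0=1101 Δ1=1001 | 1Δ
t=2: Δ0=1001 Δ1=1101 Δ2=0111 | 2Δ
t=3: Δ0=0111 Δ1=0011 | 1Δ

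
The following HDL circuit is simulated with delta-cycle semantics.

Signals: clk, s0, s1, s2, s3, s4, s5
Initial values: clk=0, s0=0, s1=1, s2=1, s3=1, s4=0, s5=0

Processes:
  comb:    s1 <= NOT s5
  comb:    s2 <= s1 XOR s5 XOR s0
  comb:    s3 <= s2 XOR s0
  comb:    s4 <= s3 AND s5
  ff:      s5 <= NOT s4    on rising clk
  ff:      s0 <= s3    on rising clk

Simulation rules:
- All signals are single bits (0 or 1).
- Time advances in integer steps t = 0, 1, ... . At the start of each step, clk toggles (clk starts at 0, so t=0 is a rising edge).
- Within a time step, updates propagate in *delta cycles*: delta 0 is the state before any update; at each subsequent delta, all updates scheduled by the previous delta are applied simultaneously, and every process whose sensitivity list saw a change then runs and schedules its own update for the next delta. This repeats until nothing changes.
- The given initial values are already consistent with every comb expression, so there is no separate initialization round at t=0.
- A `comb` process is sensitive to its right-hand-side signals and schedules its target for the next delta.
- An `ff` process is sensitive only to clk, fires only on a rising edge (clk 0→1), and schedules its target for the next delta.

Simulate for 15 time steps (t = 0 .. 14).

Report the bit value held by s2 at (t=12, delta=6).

0

[bits: clk,s1,s3,s2,s5,s4,s0]
t=0: Δ0=0111000 Δ1=1111000 Δ2=1111101 Δ3=1001111 Δ4=1000101 Δ5=1010101 Δ6=1010111 | 6Δ
t=1: Δ0=1010111 Δ1=0010111 | 1Δ
t=2: Δ0=0010111 Δ1=1010111 Δ2=1010011 Δ3=1111001 Δ4=1100001 Δ5=1110001 | 5Δ
t=3: Δ0=1110001 Δ1=0110001 | 1Δ
t=4: Δ0=0110001 Δ1=1110001 Δ2=1110101 Δ3=1011111 Δ4=1000111 Δ5=1010101 Δ6=1010111 | 6Δ
t=5: Δ0=1010111 Δ1=0010111 | 1Δ
t=6: Δ0=0010111 Δ1=1010111 Δ2=1010011 Δ3=1111001 Δ4=1100001 Δ5=1110001 | 5Δ
t=7: Δ0=1110001 Δ1=0110001 | 1Δ
t=8: Δ0=0110001 Δ1=1110001 Δ2=1110101 Δ3=1011111 Δ4=1000111 Δ5=1010101 Δ6=1010111 | 6Δ
t=9: Δ0=1010111 Δ1=0010111 | 1Δ
t=10: Δ0=0010111 Δ1=1010111 Δ2=1010011 Δ3=1111001 Δ4=1100001 Δ5=1110001 | 5Δ
t=11: Δ0=1110001 Δ1=0110001 | 1Δ
t=12: Δ0=0110001 Δ1=1110001 Δ2=1110101 Δ3=1011111 Δ4=1000111 Δ5=1010101 Δ6=1010111 | 6Δ
t=13: Δ0=1010111 Δ1=0010111 | 1Δ
t=14: Δ0=0010111 Δ1=1010111 Δ2=1010011 Δ3=1111001 Δ4=1100001 Δ5=1110001 | 5Δ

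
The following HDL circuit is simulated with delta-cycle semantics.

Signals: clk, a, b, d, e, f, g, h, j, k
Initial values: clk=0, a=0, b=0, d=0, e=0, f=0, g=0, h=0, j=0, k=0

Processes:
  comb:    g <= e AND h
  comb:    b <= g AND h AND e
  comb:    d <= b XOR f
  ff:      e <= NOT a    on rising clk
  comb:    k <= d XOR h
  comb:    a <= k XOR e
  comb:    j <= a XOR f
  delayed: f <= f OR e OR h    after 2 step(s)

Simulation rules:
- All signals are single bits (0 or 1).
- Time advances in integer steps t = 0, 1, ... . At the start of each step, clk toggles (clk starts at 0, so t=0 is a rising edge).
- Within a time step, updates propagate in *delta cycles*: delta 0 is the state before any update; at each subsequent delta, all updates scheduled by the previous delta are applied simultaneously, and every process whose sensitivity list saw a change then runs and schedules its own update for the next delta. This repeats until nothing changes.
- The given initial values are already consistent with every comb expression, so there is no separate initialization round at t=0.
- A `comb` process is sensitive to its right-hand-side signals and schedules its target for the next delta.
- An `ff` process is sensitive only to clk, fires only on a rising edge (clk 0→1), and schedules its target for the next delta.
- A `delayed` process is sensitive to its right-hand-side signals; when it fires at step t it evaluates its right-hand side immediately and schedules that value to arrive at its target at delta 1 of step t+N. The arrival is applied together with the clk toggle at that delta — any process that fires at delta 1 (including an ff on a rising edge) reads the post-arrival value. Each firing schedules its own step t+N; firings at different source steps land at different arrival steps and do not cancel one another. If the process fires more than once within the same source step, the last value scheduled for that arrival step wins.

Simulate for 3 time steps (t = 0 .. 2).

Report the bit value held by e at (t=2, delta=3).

0

t=0 Δ0: k=0 h=0 d=0 g=0 a=0 e=0 f=0 clk=0 j=0 b=0
  Δ1: clk:0→1
  Δ2: e:0→1
  Δ3: a:0→1
  Δ4: j:0→1
  (4Δ to stable)
t=1 Δ0: k=0 h=0 d=0 g=0 a=1 e=1 f=0 clk=1 j=1 b=0
  Δ1: clk:1→0
  (1Δ to stable)
t=2 Δ0: k=0 h=0 d=0 g=0 a=1 e=1 f=0 clk=0 j=1 b=0
  Δ1: f:0→1, clk:0→1
  Δ2: d:0→1, e:1→0, j:1→0
  Δ3: k:0→1, a:1→0
  Δ4: a:0→1, j:0→1
  Δ5: j:1→0
  (5Δ to stable)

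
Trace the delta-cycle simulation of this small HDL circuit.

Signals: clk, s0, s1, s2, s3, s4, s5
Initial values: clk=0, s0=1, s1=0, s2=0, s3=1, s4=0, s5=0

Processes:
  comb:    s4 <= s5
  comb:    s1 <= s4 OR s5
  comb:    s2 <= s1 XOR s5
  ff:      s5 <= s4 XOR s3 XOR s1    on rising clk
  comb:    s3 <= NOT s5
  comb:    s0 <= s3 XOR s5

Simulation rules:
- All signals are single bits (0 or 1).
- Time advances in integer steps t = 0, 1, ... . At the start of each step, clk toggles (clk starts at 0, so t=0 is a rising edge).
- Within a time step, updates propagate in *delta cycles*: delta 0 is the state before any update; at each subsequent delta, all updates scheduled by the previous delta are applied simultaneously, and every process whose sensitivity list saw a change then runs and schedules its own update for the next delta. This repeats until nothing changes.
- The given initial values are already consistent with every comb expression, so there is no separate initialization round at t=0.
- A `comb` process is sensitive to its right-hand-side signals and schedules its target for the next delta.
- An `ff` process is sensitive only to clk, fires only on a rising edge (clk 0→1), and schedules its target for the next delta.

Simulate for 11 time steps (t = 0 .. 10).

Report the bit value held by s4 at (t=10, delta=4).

0

t0.Δ0 s0=1 s4=0 s5=0 s1=0 s3=1 s2=0 clk=0
t0.Δ1 s0=1 s4=0 s5=0 s1=0 s3=1 s2=0 clk=1
t0.Δ2 s0=1 s4=0 s5=1 s1=0 s3=1 s2=0 clk=1
t0.Δ3 s0=0 s4=1 s5=1 s1=1 s3=0 s2=1 clk=1
t0.Δ4 s0=1 s4=1 s5=1 s1=1 s3=0 s2=0 clk=1
t1.Δ0 s0=1 s4=1 s5=1 s1=1 s3=0 s2=0 clk=1
t1.Δ1 s0=1 s4=1 s5=1 s1=1 s3=0 s2=0 clk=0
t2.Δ0 s0=1 s4=1 s5=1 s1=1 s3=0 s2=0 clk=0
t2.Δ1 s0=1 s4=1 s5=1 s1=1 s3=0 s2=0 clk=1
t2.Δ2 s0=1 s4=1 s5=0 s1=1 s3=0 s2=0 clk=1
t2.Δ3 s0=0 s4=0 s5=0 s1=1 s3=1 s2=1 clk=1
t2.Δ4 s0=1 s4=0 s5=0 s1=0 s3=1 s2=1 clk=1
t2.Δ5 s0=1 s4=0 s5=0 s1=0 s3=1 s2=0 clk=1
t3.Δ0 s0=1 s4=0 s5=0 s1=0 s3=1 s2=0 clk=1
t3.Δ1 s0=1 s4=0 s5=0 s1=0 s3=1 s2=0 clk=0
t4.Δ0 s0=1 s4=0 s5=0 s1=0 s3=1 s2=0 clk=0
t4.Δ1 s0=1 s4=0 s5=0 s1=0 s3=1 s2=0 clk=1
t4.Δ2 s0=1 s4=0 s5=1 s1=0 s3=1 s2=0 clk=1
t4.Δ3 s0=0 s4=1 s5=1 s1=1 s3=0 s2=1 clk=1
t4.Δ4 s0=1 s4=1 s5=1 s1=1 s3=0 s2=0 clk=1
t5.Δ0 s0=1 s4=1 s5=1 s1=1 s3=0 s2=0 clk=1
t5.Δ1 s0=1 s4=1 s5=1 s1=1 s3=0 s2=0 clk=0
t6.Δ0 s0=1 s4=1 s5=1 s1=1 s3=0 s2=0 clk=0
t6.Δ1 s0=1 s4=1 s5=1 s1=1 s3=0 s2=0 clk=1
t6.Δ2 s0=1 s4=1 s5=0 s1=1 s3=0 s2=0 clk=1
t6.Δ3 s0=0 s4=0 s5=0 s1=1 s3=1 s2=1 clk=1
t6.Δ4 s0=1 s4=0 s5=0 s1=0 s3=1 s2=1 clk=1
t6.Δ5 s0=1 s4=0 s5=0 s1=0 s3=1 s2=0 clk=1
t7.Δ0 s0=1 s4=0 s5=0 s1=0 s3=1 s2=0 clk=1
t7.Δ1 s0=1 s4=0 s5=0 s1=0 s3=1 s2=0 clk=0
t8.Δ0 s0=1 s4=0 s5=0 s1=0 s3=1 s2=0 clk=0
t8.Δ1 s0=1 s4=0 s5=0 s1=0 s3=1 s2=0 clk=1
t8.Δ2 s0=1 s4=0 s5=1 s1=0 s3=1 s2=0 clk=1
t8.Δ3 s0=0 s4=1 s5=1 s1=1 s3=0 s2=1 clk=1
t8.Δ4 s0=1 s4=1 s5=1 s1=1 s3=0 s2=0 clk=1
t9.Δ0 s0=1 s4=1 s5=1 s1=1 s3=0 s2=0 clk=1
t9.Δ1 s0=1 s4=1 s5=1 s1=1 s3=0 s2=0 clk=0
t10.Δ0 s0=1 s4=1 s5=1 s1=1 s3=0 s2=0 clk=0
t10.Δ1 s0=1 s4=1 s5=1 s1=1 s3=0 s2=0 clk=1
t10.Δ2 s0=1 s4=1 s5=0 s1=1 s3=0 s2=0 clk=1
t10.Δ3 s0=0 s4=0 s5=0 s1=1 s3=1 s2=1 clk=1
t10.Δ4 s0=1 s4=0 s5=0 s1=0 s3=1 s2=1 clk=1
t10.Δ5 s0=1 s4=0 s5=0 s1=0 s3=1 s2=0 clk=1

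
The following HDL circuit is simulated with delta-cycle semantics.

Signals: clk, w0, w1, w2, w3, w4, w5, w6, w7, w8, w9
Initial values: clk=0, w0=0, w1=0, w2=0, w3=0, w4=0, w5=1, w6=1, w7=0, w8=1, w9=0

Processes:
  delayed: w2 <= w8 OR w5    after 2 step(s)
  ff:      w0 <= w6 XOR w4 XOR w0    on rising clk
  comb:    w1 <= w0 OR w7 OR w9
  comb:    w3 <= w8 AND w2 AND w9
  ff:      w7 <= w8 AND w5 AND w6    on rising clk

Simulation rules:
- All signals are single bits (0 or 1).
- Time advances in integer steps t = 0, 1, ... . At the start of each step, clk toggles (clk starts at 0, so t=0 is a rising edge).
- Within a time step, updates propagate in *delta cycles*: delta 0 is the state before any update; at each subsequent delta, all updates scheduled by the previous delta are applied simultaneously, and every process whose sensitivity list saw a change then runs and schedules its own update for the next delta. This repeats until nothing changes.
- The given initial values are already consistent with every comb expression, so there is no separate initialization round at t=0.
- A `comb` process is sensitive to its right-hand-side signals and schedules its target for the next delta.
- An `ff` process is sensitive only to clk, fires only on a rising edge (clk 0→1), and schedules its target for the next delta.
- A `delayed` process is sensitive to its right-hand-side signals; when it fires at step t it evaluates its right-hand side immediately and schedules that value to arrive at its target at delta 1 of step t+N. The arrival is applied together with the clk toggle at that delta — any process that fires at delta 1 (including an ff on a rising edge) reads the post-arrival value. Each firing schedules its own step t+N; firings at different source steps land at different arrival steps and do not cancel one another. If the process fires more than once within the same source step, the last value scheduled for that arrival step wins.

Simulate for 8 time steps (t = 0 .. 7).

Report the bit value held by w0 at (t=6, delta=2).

0

t0.Δ0 w7=0 w2=0 w8=1 w0=0 clk=0 w5=1 w3=0 w4=0 w6=1 w9=0 w1=0
t0.Δ1 w7=0 w2=0 w8=1 w0=0 clk=1 w5=1 w3=0 w4=0 w6=1 w9=0 w1=0
t0.Δ2 w7=1 w2=0 w8=1 w0=1 clk=1 w5=1 w3=0 w4=0 w6=1 w9=0 w1=0
t0.Δ3 w7=1 w2=0 w8=1 w0=1 clk=1 w5=1 w3=0 w4=0 w6=1 w9=0 w1=1
t1.Δ0 w7=1 w2=0 w8=1 w0=1 clk=1 w5=1 w3=0 w4=0 w6=1 w9=0 w1=1
t1.Δ1 w7=1 w2=0 w8=1 w0=1 clk=0 w5=1 w3=0 w4=0 w6=1 w9=0 w1=1
t2.Δ0 w7=1 w2=0 w8=1 w0=1 clk=0 w5=1 w3=0 w4=0 w6=1 w9=0 w1=1
t2.Δ1 w7=1 w2=0 w8=1 w0=1 clk=1 w5=1 w3=0 w4=0 w6=1 w9=0 w1=1
t2.Δ2 w7=1 w2=0 w8=1 w0=0 clk=1 w5=1 w3=0 w4=0 w6=1 w9=0 w1=1
t3.Δ0 w7=1 w2=0 w8=1 w0=0 clk=1 w5=1 w3=0 w4=0 w6=1 w9=0 w1=1
t3.Δ1 w7=1 w2=0 w8=1 w0=0 clk=0 w5=1 w3=0 w4=0 w6=1 w9=0 w1=1
t4.Δ0 w7=1 w2=0 w8=1 w0=0 clk=0 w5=1 w3=0 w4=0 w6=1 w9=0 w1=1
t4.Δ1 w7=1 w2=0 w8=1 w0=0 clk=1 w5=1 w3=0 w4=0 w6=1 w9=0 w1=1
t4.Δ2 w7=1 w2=0 w8=1 w0=1 clk=1 w5=1 w3=0 w4=0 w6=1 w9=0 w1=1
t5.Δ0 w7=1 w2=0 w8=1 w0=1 clk=1 w5=1 w3=0 w4=0 w6=1 w9=0 w1=1
t5.Δ1 w7=1 w2=0 w8=1 w0=1 clk=0 w5=1 w3=0 w4=0 w6=1 w9=0 w1=1
t6.Δ0 w7=1 w2=0 w8=1 w0=1 clk=0 w5=1 w3=0 w4=0 w6=1 w9=0 w1=1
t6.Δ1 w7=1 w2=0 w8=1 w0=1 clk=1 w5=1 w3=0 w4=0 w6=1 w9=0 w1=1
t6.Δ2 w7=1 w2=0 w8=1 w0=0 clk=1 w5=1 w3=0 w4=0 w6=1 w9=0 w1=1
t7.Δ0 w7=1 w2=0 w8=1 w0=0 clk=1 w5=1 w3=0 w4=0 w6=1 w9=0 w1=1
t7.Δ1 w7=1 w2=0 w8=1 w0=0 clk=0 w5=1 w3=0 w4=0 w6=1 w9=0 w1=1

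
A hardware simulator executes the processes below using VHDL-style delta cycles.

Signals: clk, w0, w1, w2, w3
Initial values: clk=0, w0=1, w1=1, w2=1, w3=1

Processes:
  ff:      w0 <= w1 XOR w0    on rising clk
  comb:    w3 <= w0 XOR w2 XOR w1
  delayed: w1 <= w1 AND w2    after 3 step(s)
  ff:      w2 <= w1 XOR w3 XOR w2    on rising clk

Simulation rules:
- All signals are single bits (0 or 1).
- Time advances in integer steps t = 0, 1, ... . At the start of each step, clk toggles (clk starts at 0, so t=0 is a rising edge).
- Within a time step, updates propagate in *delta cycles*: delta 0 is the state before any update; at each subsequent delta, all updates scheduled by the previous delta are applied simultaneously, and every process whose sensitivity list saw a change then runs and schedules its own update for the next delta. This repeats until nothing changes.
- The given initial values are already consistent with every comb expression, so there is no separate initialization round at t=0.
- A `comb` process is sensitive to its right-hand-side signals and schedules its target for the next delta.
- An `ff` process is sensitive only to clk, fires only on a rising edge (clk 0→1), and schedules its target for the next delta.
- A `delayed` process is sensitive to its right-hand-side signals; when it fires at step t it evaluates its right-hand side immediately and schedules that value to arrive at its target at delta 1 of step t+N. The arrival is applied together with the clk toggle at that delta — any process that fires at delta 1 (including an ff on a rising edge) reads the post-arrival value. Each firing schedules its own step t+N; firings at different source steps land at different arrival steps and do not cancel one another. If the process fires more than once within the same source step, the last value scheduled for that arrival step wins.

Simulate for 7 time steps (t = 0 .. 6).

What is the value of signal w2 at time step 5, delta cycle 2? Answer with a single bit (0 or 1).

1

t=0 Δ0: w3=1 w0=1 w2=1 clk=0 w1=1
  Δ1: clk:0→1
  Δ2: w0:1→0
  Δ3: w3:1→0
  (3Δ to stable)
t=1 Δ0: w3=0 w0=0 w2=1 clk=1 w1=1
  Δ1: clk:1→0
  (1Δ to stable)
t=2 Δ0: w3=0 w0=0 w2=1 clk=0 w1=1
  Δ1: clk:0→1
  Δ2: w0:0→1, w2:1→0
  (2Δ to stable)
t=3 Δ0: w3=0 w0=1 w2=0 clk=1 w1=1
  Δ1: clk:1→0
  (1Δ to stable)
t=4 Δ0: w3=0 w0=1 w2=0 clk=0 w1=1
  Δ1: clk:0→1
  Δ2: w0:1→0, w2:0→1
  (2Δ to stable)
t=5 Δ0: w3=0 w0=0 w2=1 clk=1 w1=1
  Δ1: clk:1→0, w1:1→0
  Δ2: w3:0→1
  (2Δ to stable)
t=6 Δ0: w3=1 w0=0 w2=1 clk=0 w1=0
  Δ1: clk:0→1
  Δ2: w2:1→0
  Δ3: w3:1→0
  (3Δ to stable)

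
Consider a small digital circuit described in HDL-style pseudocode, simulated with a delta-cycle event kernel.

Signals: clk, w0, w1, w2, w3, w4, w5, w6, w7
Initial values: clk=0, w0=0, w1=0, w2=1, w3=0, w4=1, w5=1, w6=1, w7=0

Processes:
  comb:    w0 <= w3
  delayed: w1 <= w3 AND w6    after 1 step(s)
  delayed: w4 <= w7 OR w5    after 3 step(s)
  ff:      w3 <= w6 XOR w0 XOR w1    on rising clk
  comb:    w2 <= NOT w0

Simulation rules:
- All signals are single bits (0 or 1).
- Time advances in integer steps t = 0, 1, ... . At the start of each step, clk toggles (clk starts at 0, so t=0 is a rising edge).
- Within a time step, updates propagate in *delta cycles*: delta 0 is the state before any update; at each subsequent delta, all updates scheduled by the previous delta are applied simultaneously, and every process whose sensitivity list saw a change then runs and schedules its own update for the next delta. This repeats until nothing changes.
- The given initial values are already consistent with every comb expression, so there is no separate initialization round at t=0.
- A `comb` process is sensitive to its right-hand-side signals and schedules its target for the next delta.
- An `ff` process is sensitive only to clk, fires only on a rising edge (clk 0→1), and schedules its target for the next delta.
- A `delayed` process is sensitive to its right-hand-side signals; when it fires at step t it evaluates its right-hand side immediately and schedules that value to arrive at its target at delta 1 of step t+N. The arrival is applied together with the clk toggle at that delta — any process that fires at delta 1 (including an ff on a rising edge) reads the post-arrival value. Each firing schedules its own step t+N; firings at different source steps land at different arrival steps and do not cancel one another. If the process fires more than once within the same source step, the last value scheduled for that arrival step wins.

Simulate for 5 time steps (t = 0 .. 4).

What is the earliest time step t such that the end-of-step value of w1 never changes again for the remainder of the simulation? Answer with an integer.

t=0 Δ0: w2=1 w6=1 w7=0 w0=0 clk=0 w4=1 w5=1 w1=0 w3=0
  Δ1: clk:0→1
  Δ2: w3:0→1
  Δ3: w0:0→1
  Δ4: w2:1→0
  (4Δ to stable)
t=1 Δ0: w2=0 w6=1 w7=0 w0=1 clk=1 w4=1 w5=1 w1=0 w3=1
  Δ1: clk:1→0, w1:0→1
  (1Δ to stable)
t=2 Δ0: w2=0 w6=1 w7=0 w0=1 clk=0 w4=1 w5=1 w1=1 w3=1
  Δ1: clk:0→1
  (1Δ to stable)
t=3 Δ0: w2=0 w6=1 w7=0 w0=1 clk=1 w4=1 w5=1 w1=1 w3=1
  Δ1: clk:1→0
  (1Δ to stable)
t=4 Δ0: w2=0 w6=1 w7=0 w0=1 clk=0 w4=1 w5=1 w1=1 w3=1
  Δ1: clk:0→1
  (1Δ to stable)

1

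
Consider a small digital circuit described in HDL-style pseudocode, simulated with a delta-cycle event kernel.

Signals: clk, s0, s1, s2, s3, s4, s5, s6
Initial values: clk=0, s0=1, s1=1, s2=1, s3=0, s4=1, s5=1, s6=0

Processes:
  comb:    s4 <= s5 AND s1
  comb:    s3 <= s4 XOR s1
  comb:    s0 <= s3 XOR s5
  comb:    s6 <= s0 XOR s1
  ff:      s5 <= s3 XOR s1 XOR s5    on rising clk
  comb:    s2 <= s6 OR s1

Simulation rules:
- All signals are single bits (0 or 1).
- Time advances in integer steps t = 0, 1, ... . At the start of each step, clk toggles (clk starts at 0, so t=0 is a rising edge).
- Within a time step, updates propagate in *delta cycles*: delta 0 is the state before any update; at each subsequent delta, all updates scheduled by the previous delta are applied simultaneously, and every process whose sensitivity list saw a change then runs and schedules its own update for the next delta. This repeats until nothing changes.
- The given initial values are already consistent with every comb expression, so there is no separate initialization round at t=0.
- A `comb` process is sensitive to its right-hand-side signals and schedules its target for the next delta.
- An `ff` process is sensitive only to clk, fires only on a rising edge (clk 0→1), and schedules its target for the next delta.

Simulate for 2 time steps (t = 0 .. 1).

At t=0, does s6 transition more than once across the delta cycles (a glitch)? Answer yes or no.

yes

t=0 Δ0: s1=1 s3=0 s0=1 s5=1 s2=1 clk=0 s6=0 s4=1
  Δ1: clk:0→1
  Δ2: s5:1→0
  Δ3: s0:1→0, s4:1→0
  Δ4: s3:0→1, s6:0→1
  Δ5: s0:0→1
  Δ6: s6:1→0
  (6Δ to stable)
t=1 Δ0: s1=1 s3=1 s0=1 s5=0 s2=1 clk=1 s6=0 s4=0
  Δ1: clk:1→0
  (1Δ to stable)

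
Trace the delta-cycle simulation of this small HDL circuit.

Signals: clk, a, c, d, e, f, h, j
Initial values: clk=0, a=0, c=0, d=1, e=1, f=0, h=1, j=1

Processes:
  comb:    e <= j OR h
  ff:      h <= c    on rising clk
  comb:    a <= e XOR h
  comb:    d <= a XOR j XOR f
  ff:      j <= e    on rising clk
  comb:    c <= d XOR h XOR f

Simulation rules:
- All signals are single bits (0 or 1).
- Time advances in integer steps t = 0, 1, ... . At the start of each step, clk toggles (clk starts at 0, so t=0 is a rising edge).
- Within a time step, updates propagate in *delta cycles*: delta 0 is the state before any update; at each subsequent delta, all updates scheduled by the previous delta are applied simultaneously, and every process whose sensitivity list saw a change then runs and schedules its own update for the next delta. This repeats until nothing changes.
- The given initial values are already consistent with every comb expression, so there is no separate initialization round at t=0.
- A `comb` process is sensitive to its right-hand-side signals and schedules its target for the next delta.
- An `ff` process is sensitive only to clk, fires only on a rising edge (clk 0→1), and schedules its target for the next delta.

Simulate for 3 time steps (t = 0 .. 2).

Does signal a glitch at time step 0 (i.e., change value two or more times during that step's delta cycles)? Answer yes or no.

no

t=0 Δ0: j=1 clk=0 d=1 f=0 c=0 e=1 a=0 h=1
  Δ1: clk:0→1
  Δ2: h:1→0
  Δ3: c:0→1, a:0→1
  Δ4: d:1→0
  Δ5: c:1→0
  (5Δ to stable)
t=1 Δ0: j=1 clk=1 d=0 f=0 c=0 e=1 a=1 h=0
  Δ1: clk:1→0
  (1Δ to stable)
t=2 Δ0: j=1 clk=0 d=0 f=0 c=0 e=1 a=1 h=0
  Δ1: clk:0→1
  (1Δ to stable)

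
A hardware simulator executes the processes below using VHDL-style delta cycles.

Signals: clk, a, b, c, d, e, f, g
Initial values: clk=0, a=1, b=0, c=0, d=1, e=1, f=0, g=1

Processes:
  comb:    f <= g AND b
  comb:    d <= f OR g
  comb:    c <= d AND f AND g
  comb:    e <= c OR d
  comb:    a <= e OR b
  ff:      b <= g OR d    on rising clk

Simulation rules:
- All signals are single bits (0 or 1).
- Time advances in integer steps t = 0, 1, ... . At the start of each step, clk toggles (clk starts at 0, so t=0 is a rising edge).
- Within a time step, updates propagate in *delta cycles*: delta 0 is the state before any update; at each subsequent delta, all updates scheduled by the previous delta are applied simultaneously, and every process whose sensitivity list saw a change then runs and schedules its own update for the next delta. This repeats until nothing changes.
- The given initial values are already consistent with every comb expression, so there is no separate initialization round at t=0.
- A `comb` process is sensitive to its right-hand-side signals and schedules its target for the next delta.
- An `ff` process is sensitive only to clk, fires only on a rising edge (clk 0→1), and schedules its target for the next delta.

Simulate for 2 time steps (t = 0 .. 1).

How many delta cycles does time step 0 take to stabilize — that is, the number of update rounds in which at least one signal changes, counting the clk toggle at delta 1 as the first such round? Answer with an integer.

[bits: f,d,c,clk,b,e,g,a]
t=0: Δ0=01000111 Δ1=01010111 Δ2=01011111 Δ3=11011111 Δ4=11111111 | 4Δ
t=1: Δ0=11111111 Δ1=11101111 | 1Δ

4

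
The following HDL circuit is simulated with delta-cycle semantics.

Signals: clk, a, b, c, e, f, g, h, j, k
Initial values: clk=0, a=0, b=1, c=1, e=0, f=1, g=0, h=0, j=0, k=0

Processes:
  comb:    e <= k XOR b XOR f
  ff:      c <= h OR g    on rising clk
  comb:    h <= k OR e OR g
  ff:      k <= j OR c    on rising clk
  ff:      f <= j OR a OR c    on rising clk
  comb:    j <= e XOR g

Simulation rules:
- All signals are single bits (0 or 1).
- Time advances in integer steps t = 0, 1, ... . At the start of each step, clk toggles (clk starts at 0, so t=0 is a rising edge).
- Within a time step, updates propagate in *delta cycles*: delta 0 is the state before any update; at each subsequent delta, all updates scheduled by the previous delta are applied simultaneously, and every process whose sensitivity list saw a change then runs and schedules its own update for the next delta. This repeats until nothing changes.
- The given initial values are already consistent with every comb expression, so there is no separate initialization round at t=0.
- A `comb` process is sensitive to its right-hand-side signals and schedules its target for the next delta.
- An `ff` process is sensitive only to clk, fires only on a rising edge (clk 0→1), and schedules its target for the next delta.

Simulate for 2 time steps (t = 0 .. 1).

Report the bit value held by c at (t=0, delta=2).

t0.Δ0 k=0 a=0 c=1 j=0 clk=0 g=0 h=0 e=0 b=1 f=1
t0.Δ1 k=0 a=0 c=1 j=0 clk=1 g=0 h=0 e=0 b=1 f=1
t0.Δ2 k=1 a=0 c=0 j=0 clk=1 g=0 h=0 e=0 b=1 f=1
t0.Δ3 k=1 a=0 c=0 j=0 clk=1 g=0 h=1 e=1 b=1 f=1
t0.Δ4 k=1 a=0 c=0 j=1 clk=1 g=0 h=1 e=1 b=1 f=1
t1.Δ0 k=1 a=0 c=0 j=1 clk=1 g=0 h=1 e=1 b=1 f=1
t1.Δ1 k=1 a=0 c=0 j=1 clk=0 g=0 h=1 e=1 b=1 f=1

0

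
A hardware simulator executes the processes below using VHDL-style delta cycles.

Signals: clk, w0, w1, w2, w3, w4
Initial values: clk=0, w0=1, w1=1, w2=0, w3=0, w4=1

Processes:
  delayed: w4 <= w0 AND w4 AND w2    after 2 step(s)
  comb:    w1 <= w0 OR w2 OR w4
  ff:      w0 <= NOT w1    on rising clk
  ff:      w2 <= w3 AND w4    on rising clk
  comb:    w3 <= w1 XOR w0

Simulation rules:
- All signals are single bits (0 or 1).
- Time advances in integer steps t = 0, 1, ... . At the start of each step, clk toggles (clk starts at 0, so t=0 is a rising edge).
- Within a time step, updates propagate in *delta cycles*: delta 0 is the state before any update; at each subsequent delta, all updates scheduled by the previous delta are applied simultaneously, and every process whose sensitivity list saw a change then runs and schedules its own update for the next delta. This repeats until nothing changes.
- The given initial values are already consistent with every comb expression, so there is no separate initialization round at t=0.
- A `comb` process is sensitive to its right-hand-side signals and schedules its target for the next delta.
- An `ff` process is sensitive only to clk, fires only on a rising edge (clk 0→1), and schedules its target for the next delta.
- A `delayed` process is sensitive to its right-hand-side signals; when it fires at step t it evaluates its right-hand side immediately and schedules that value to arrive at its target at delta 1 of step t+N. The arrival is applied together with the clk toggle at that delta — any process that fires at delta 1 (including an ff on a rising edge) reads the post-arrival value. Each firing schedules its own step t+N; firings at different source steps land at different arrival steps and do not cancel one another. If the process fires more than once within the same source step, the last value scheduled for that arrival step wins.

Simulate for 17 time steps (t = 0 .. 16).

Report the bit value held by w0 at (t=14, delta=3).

0

[bits: w3,w4,w0,w1,w2,clk]
t=0: Δ0=011100 Δ1=011101 Δ2=010101 Δ3=110101 | 3Δ
t=1: Δ0=110101 Δ1=110100 | 1Δ
t=2: Δ0=110100 Δ1=100101 Δ2=100001 Δ3=000001 | 3Δ
t=3: Δ0=000001 Δ1=000000 | 1Δ
t=4: Δ0=000000 Δ1=000001 Δ2=001001 Δ3=101101 Δ4=001101 | 4Δ
t=5: Δ0=001101 Δ1=001100 | 1Δ
t=6: Δ0=001100 Δ1=001101 Δ2=000101 Δ3=100001 Δ4=000001 | 4Δ
t=7: Δ0=000001 Δ1=000000 | 1Δ
t=8: Δ0=000000 Δ1=000001 Δ2=001001 Δ3=101101 Δ4=001101 | 4Δ
t=9: Δ0=001101 Δ1=001100 | 1Δ
t=10: Δ0=001100 Δ1=001101 Δ2=000101 Δ3=100001 Δ4=000001 | 4Δ
t=11: Δ0=000001 Δ1=000000 | 1Δ
t=12: Δ0=000000 Δ1=000001 Δ2=001001 Δ3=101101 Δ4=001101 | 4Δ
t=13: Δ0=001101 Δ1=001100 | 1Δ
t=14: Δ0=001100 Δ1=001101 Δ2=000101 Δ3=100001 Δ4=000001 | 4Δ
t=15: Δ0=000001 Δ1=000000 | 1Δ
t=16: Δ0=000000 Δ1=000001 Δ2=001001 Δ3=101101 Δ4=001101 | 4Δ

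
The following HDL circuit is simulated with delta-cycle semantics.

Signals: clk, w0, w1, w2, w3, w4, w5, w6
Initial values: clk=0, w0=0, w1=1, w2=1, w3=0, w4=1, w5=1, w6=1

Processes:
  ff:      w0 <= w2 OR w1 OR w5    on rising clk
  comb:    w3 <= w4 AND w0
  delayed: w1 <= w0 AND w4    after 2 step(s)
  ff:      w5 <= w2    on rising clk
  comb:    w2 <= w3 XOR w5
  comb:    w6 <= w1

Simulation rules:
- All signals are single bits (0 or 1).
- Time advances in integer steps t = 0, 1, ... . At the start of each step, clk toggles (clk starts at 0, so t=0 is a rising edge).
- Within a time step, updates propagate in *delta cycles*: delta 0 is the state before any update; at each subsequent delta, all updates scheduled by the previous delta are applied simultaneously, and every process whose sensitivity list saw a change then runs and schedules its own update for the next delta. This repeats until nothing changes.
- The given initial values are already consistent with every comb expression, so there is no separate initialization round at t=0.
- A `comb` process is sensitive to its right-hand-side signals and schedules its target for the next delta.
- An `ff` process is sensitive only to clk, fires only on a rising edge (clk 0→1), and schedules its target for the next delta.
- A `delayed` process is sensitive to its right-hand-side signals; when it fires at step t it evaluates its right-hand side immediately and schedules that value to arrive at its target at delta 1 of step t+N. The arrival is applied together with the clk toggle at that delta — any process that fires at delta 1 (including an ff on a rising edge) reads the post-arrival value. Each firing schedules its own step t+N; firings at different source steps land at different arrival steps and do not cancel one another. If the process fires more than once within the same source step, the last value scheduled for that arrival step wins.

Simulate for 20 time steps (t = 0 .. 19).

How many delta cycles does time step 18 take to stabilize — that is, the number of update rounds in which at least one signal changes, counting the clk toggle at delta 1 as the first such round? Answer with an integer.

t=0 Δ0: clk=0 w2=1 w3=0 w5=1 w0=0 w1=1 w6=1 w4=1
  Δ1: clk:0→1
  Δ2: w0:0→1
  Δ3: w3:0→1
  Δ4: w2:1→0
  (4Δ to stable)
t=1 Δ0: clk=1 w2=0 w3=1 w5=1 w0=1 w1=1 w6=1 w4=1
  Δ1: clk:1→0
  (1Δ to stable)
t=2 Δ0: clk=0 w2=0 w3=1 w5=1 w0=1 w1=1 w6=1 w4=1
  Δ1: clk:0→1
  Δ2: w5:1→0
  Δ3: w2:0→1
  (3Δ to stable)
t=3 Δ0: clk=1 w2=1 w3=1 w5=0 w0=1 w1=1 w6=1 w4=1
  Δ1: clk:1→0
  (1Δ to stable)
t=4 Δ0: clk=0 w2=1 w3=1 w5=0 w0=1 w1=1 w6=1 w4=1
  Δ1: clk:0→1
  Δ2: w5:0→1
  Δ3: w2:1→0
  (3Δ to stable)
t=5 Δ0: clk=1 w2=0 w3=1 w5=1 w0=1 w1=1 w6=1 w4=1
  Δ1: clk:1→0
  (1Δ to stable)
t=6 Δ0: clk=0 w2=0 w3=1 w5=1 w0=1 w1=1 w6=1 w4=1
  Δ1: clk:0→1
  Δ2: w5:1→0
  Δ3: w2:0→1
  (3Δ to stable)
t=7 Δ0: clk=1 w2=1 w3=1 w5=0 w0=1 w1=1 w6=1 w4=1
  Δ1: clk:1→0
  (1Δ to stable)
t=8 Δ0: clk=0 w2=1 w3=1 w5=0 w0=1 w1=1 w6=1 w4=1
  Δ1: clk:0→1
  Δ2: w5:0→1
  Δ3: w2:1→0
  (3Δ to stable)
t=9 Δ0: clk=1 w2=0 w3=1 w5=1 w0=1 w1=1 w6=1 w4=1
  Δ1: clk:1→0
  (1Δ to stable)
t=10 Δ0: clk=0 w2=0 w3=1 w5=1 w0=1 w1=1 w6=1 w4=1
  Δ1: clk:0→1
  Δ2: w5:1→0
  Δ3: w2:0→1
  (3Δ to stable)
t=11 Δ0: clk=1 w2=1 w3=1 w5=0 w0=1 w1=1 w6=1 w4=1
  Δ1: clk:1→0
  (1Δ to stable)
t=12 Δ0: clk=0 w2=1 w3=1 w5=0 w0=1 w1=1 w6=1 w4=1
  Δ1: clk:0→1
  Δ2: w5:0→1
  Δ3: w2:1→0
  (3Δ to stable)
t=13 Δ0: clk=1 w2=0 w3=1 w5=1 w0=1 w1=1 w6=1 w4=1
  Δ1: clk:1→0
  (1Δ to stable)
t=14 Δ0: clk=0 w2=0 w3=1 w5=1 w0=1 w1=1 w6=1 w4=1
  Δ1: clk:0→1
  Δ2: w5:1→0
  Δ3: w2:0→1
  (3Δ to stable)
t=15 Δ0: clk=1 w2=1 w3=1 w5=0 w0=1 w1=1 w6=1 w4=1
  Δ1: clk:1→0
  (1Δ to stable)
t=16 Δ0: clk=0 w2=1 w3=1 w5=0 w0=1 w1=1 w6=1 w4=1
  Δ1: clk:0→1
  Δ2: w5:0→1
  Δ3: w2:1→0
  (3Δ to stable)
t=17 Δ0: clk=1 w2=0 w3=1 w5=1 w0=1 w1=1 w6=1 w4=1
  Δ1: clk:1→0
  (1Δ to stable)
t=18 Δ0: clk=0 w2=0 w3=1 w5=1 w0=1 w1=1 w6=1 w4=1
  Δ1: clk:0→1
  Δ2: w5:1→0
  Δ3: w2:0→1
  (3Δ to stable)
t=19 Δ0: clk=1 w2=1 w3=1 w5=0 w0=1 w1=1 w6=1 w4=1
  Δ1: clk:1→0
  (1Δ to stable)

3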